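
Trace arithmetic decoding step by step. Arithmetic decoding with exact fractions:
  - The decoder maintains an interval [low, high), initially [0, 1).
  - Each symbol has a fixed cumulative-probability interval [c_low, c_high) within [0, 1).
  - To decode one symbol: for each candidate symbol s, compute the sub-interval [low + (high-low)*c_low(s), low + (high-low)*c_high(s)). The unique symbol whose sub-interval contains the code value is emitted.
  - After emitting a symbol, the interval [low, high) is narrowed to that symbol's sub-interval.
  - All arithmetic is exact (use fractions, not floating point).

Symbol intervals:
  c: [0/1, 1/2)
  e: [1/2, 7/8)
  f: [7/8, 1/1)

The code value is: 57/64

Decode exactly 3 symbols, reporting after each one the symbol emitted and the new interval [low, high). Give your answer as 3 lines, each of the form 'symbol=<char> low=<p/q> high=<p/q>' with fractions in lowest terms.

Step 1: interval [0/1, 1/1), width = 1/1 - 0/1 = 1/1
  'c': [0/1 + 1/1*0/1, 0/1 + 1/1*1/2) = [0/1, 1/2)
  'e': [0/1 + 1/1*1/2, 0/1 + 1/1*7/8) = [1/2, 7/8)
  'f': [0/1 + 1/1*7/8, 0/1 + 1/1*1/1) = [7/8, 1/1) <- contains code 57/64
  emit 'f', narrow to [7/8, 1/1)
Step 2: interval [7/8, 1/1), width = 1/1 - 7/8 = 1/8
  'c': [7/8 + 1/8*0/1, 7/8 + 1/8*1/2) = [7/8, 15/16) <- contains code 57/64
  'e': [7/8 + 1/8*1/2, 7/8 + 1/8*7/8) = [15/16, 63/64)
  'f': [7/8 + 1/8*7/8, 7/8 + 1/8*1/1) = [63/64, 1/1)
  emit 'c', narrow to [7/8, 15/16)
Step 3: interval [7/8, 15/16), width = 15/16 - 7/8 = 1/16
  'c': [7/8 + 1/16*0/1, 7/8 + 1/16*1/2) = [7/8, 29/32) <- contains code 57/64
  'e': [7/8 + 1/16*1/2, 7/8 + 1/16*7/8) = [29/32, 119/128)
  'f': [7/8 + 1/16*7/8, 7/8 + 1/16*1/1) = [119/128, 15/16)
  emit 'c', narrow to [7/8, 29/32)

Answer: symbol=f low=7/8 high=1/1
symbol=c low=7/8 high=15/16
symbol=c low=7/8 high=29/32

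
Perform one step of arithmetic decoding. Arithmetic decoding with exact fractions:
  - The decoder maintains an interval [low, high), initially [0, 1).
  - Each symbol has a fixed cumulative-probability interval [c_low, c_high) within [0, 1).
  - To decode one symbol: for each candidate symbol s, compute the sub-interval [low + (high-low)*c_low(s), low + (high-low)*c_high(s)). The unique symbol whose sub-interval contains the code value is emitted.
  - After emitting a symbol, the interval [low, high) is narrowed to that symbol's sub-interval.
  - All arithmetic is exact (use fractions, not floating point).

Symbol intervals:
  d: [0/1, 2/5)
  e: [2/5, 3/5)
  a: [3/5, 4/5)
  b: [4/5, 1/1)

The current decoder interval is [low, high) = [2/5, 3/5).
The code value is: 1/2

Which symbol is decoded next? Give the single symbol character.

Interval width = high − low = 3/5 − 2/5 = 1/5
Scaled code = (code − low) / width = (1/2 − 2/5) / 1/5 = 1/2
  d: [0/1, 2/5) 
  e: [2/5, 3/5) ← scaled code falls here ✓
  a: [3/5, 4/5) 
  b: [4/5, 1/1) 

Answer: e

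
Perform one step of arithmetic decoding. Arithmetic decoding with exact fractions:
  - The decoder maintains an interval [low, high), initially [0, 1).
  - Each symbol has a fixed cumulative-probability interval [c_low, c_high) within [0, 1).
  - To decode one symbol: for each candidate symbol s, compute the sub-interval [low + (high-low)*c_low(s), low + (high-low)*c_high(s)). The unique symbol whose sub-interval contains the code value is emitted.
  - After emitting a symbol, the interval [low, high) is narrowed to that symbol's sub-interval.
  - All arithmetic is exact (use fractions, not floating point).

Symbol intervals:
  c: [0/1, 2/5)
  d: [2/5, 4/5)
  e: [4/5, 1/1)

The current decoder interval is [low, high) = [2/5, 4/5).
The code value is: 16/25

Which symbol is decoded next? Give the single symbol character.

Answer: d

Derivation:
Interval width = high − low = 4/5 − 2/5 = 2/5
Scaled code = (code − low) / width = (16/25 − 2/5) / 2/5 = 3/5
  c: [0/1, 2/5) 
  d: [2/5, 4/5) ← scaled code falls here ✓
  e: [4/5, 1/1) 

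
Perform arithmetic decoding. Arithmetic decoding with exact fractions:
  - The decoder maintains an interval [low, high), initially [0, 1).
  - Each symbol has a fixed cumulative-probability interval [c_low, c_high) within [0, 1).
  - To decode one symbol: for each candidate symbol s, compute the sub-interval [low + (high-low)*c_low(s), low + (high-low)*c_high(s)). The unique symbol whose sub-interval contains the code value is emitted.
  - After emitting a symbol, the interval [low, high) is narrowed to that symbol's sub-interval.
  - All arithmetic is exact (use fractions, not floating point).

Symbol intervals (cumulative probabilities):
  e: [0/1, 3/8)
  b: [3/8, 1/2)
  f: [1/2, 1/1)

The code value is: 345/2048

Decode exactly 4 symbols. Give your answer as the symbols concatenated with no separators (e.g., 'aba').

Answer: ebfe

Derivation:
Step 1: interval [0/1, 1/1), width = 1/1 - 0/1 = 1/1
  'e': [0/1 + 1/1*0/1, 0/1 + 1/1*3/8) = [0/1, 3/8) <- contains code 345/2048
  'b': [0/1 + 1/1*3/8, 0/1 + 1/1*1/2) = [3/8, 1/2)
  'f': [0/1 + 1/1*1/2, 0/1 + 1/1*1/1) = [1/2, 1/1)
  emit 'e', narrow to [0/1, 3/8)
Step 2: interval [0/1, 3/8), width = 3/8 - 0/1 = 3/8
  'e': [0/1 + 3/8*0/1, 0/1 + 3/8*3/8) = [0/1, 9/64)
  'b': [0/1 + 3/8*3/8, 0/1 + 3/8*1/2) = [9/64, 3/16) <- contains code 345/2048
  'f': [0/1 + 3/8*1/2, 0/1 + 3/8*1/1) = [3/16, 3/8)
  emit 'b', narrow to [9/64, 3/16)
Step 3: interval [9/64, 3/16), width = 3/16 - 9/64 = 3/64
  'e': [9/64 + 3/64*0/1, 9/64 + 3/64*3/8) = [9/64, 81/512)
  'b': [9/64 + 3/64*3/8, 9/64 + 3/64*1/2) = [81/512, 21/128)
  'f': [9/64 + 3/64*1/2, 9/64 + 3/64*1/1) = [21/128, 3/16) <- contains code 345/2048
  emit 'f', narrow to [21/128, 3/16)
Step 4: interval [21/128, 3/16), width = 3/16 - 21/128 = 3/128
  'e': [21/128 + 3/128*0/1, 21/128 + 3/128*3/8) = [21/128, 177/1024) <- contains code 345/2048
  'b': [21/128 + 3/128*3/8, 21/128 + 3/128*1/2) = [177/1024, 45/256)
  'f': [21/128 + 3/128*1/2, 21/128 + 3/128*1/1) = [45/256, 3/16)
  emit 'e', narrow to [21/128, 177/1024)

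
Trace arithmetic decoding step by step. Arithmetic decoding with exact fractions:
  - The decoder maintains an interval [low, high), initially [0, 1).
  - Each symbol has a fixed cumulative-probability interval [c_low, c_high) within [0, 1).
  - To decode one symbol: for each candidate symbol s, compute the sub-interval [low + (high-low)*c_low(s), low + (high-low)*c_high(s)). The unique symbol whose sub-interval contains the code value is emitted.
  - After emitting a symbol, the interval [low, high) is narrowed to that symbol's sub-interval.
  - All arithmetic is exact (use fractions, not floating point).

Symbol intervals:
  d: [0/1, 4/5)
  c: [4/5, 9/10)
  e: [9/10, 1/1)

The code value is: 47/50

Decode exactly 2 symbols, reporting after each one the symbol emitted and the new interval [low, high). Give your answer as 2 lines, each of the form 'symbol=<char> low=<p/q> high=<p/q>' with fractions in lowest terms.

Step 1: interval [0/1, 1/1), width = 1/1 - 0/1 = 1/1
  'd': [0/1 + 1/1*0/1, 0/1 + 1/1*4/5) = [0/1, 4/5)
  'c': [0/1 + 1/1*4/5, 0/1 + 1/1*9/10) = [4/5, 9/10)
  'e': [0/1 + 1/1*9/10, 0/1 + 1/1*1/1) = [9/10, 1/1) <- contains code 47/50
  emit 'e', narrow to [9/10, 1/1)
Step 2: interval [9/10, 1/1), width = 1/1 - 9/10 = 1/10
  'd': [9/10 + 1/10*0/1, 9/10 + 1/10*4/5) = [9/10, 49/50) <- contains code 47/50
  'c': [9/10 + 1/10*4/5, 9/10 + 1/10*9/10) = [49/50, 99/100)
  'e': [9/10 + 1/10*9/10, 9/10 + 1/10*1/1) = [99/100, 1/1)
  emit 'd', narrow to [9/10, 49/50)

Answer: symbol=e low=9/10 high=1/1
symbol=d low=9/10 high=49/50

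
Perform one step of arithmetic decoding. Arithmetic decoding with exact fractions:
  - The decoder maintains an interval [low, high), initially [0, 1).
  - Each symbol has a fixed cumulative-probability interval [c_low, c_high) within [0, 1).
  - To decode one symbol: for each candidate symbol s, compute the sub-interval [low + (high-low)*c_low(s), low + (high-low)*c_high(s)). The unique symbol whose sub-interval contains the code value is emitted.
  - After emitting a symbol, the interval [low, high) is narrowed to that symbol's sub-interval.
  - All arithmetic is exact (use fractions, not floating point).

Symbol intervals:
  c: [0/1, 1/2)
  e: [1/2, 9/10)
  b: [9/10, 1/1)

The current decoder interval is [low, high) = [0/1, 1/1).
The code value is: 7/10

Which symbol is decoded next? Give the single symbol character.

Answer: e

Derivation:
Interval width = high − low = 1/1 − 0/1 = 1/1
Scaled code = (code − low) / width = (7/10 − 0/1) / 1/1 = 7/10
  c: [0/1, 1/2) 
  e: [1/2, 9/10) ← scaled code falls here ✓
  b: [9/10, 1/1) 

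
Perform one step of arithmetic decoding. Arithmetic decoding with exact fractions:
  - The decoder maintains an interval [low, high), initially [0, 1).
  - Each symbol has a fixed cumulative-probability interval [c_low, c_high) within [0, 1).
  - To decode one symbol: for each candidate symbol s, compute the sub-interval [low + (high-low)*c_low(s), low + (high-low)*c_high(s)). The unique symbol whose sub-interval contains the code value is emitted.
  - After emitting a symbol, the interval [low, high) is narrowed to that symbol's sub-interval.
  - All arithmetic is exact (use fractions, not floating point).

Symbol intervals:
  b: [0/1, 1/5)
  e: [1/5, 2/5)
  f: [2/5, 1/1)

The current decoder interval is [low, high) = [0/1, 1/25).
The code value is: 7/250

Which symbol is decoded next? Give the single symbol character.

Interval width = high − low = 1/25 − 0/1 = 1/25
Scaled code = (code − low) / width = (7/250 − 0/1) / 1/25 = 7/10
  b: [0/1, 1/5) 
  e: [1/5, 2/5) 
  f: [2/5, 1/1) ← scaled code falls here ✓

Answer: f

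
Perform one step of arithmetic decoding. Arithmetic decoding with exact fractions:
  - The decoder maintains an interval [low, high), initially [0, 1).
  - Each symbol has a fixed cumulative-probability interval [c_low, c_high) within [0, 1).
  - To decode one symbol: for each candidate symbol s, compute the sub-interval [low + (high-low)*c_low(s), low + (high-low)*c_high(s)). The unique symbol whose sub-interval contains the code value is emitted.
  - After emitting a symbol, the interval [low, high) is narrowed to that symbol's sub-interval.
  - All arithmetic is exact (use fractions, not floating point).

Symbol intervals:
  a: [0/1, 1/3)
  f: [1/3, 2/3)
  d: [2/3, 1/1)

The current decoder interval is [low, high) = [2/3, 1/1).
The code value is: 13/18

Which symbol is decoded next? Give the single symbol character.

Interval width = high − low = 1/1 − 2/3 = 1/3
Scaled code = (code − low) / width = (13/18 − 2/3) / 1/3 = 1/6
  a: [0/1, 1/3) ← scaled code falls here ✓
  f: [1/3, 2/3) 
  d: [2/3, 1/1) 

Answer: a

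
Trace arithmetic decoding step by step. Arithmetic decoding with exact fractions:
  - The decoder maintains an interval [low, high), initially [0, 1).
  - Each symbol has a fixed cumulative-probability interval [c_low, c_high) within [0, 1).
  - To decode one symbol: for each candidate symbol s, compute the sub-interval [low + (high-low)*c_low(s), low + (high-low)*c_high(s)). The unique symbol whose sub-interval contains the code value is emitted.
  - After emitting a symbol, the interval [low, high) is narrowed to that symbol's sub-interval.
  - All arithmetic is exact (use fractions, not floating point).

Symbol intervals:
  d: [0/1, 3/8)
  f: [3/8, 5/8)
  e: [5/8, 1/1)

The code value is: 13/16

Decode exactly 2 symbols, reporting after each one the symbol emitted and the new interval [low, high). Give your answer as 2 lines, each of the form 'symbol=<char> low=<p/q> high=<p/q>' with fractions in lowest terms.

Answer: symbol=e low=5/8 high=1/1
symbol=f low=49/64 high=55/64

Derivation:
Step 1: interval [0/1, 1/1), width = 1/1 - 0/1 = 1/1
  'd': [0/1 + 1/1*0/1, 0/1 + 1/1*3/8) = [0/1, 3/8)
  'f': [0/1 + 1/1*3/8, 0/1 + 1/1*5/8) = [3/8, 5/8)
  'e': [0/1 + 1/1*5/8, 0/1 + 1/1*1/1) = [5/8, 1/1) <- contains code 13/16
  emit 'e', narrow to [5/8, 1/1)
Step 2: interval [5/8, 1/1), width = 1/1 - 5/8 = 3/8
  'd': [5/8 + 3/8*0/1, 5/8 + 3/8*3/8) = [5/8, 49/64)
  'f': [5/8 + 3/8*3/8, 5/8 + 3/8*5/8) = [49/64, 55/64) <- contains code 13/16
  'e': [5/8 + 3/8*5/8, 5/8 + 3/8*1/1) = [55/64, 1/1)
  emit 'f', narrow to [49/64, 55/64)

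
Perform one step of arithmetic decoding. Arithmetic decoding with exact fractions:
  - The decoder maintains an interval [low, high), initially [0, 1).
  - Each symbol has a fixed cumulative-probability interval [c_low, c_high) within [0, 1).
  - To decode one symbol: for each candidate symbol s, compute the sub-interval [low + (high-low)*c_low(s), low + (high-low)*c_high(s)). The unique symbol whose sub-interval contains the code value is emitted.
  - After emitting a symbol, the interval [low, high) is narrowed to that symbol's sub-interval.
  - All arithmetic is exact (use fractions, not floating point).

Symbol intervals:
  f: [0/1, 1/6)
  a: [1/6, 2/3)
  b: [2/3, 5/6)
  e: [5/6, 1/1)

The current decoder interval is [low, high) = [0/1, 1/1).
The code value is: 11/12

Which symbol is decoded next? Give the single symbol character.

Interval width = high − low = 1/1 − 0/1 = 1/1
Scaled code = (code − low) / width = (11/12 − 0/1) / 1/1 = 11/12
  f: [0/1, 1/6) 
  a: [1/6, 2/3) 
  b: [2/3, 5/6) 
  e: [5/6, 1/1) ← scaled code falls here ✓

Answer: e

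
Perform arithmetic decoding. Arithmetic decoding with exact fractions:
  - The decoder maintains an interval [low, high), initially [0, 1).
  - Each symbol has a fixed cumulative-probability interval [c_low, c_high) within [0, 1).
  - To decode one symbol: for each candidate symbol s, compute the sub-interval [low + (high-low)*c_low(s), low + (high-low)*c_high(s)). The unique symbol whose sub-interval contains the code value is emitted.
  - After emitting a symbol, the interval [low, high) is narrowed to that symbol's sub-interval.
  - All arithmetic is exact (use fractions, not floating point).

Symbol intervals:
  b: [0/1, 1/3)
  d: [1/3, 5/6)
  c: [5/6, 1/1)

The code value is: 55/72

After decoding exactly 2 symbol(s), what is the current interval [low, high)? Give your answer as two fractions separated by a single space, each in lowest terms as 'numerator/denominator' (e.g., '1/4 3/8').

Step 1: interval [0/1, 1/1), width = 1/1 - 0/1 = 1/1
  'b': [0/1 + 1/1*0/1, 0/1 + 1/1*1/3) = [0/1, 1/3)
  'd': [0/1 + 1/1*1/3, 0/1 + 1/1*5/6) = [1/3, 5/6) <- contains code 55/72
  'c': [0/1 + 1/1*5/6, 0/1 + 1/1*1/1) = [5/6, 1/1)
  emit 'd', narrow to [1/3, 5/6)
Step 2: interval [1/3, 5/6), width = 5/6 - 1/3 = 1/2
  'b': [1/3 + 1/2*0/1, 1/3 + 1/2*1/3) = [1/3, 1/2)
  'd': [1/3 + 1/2*1/3, 1/3 + 1/2*5/6) = [1/2, 3/4)
  'c': [1/3 + 1/2*5/6, 1/3 + 1/2*1/1) = [3/4, 5/6) <- contains code 55/72
  emit 'c', narrow to [3/4, 5/6)

Answer: 3/4 5/6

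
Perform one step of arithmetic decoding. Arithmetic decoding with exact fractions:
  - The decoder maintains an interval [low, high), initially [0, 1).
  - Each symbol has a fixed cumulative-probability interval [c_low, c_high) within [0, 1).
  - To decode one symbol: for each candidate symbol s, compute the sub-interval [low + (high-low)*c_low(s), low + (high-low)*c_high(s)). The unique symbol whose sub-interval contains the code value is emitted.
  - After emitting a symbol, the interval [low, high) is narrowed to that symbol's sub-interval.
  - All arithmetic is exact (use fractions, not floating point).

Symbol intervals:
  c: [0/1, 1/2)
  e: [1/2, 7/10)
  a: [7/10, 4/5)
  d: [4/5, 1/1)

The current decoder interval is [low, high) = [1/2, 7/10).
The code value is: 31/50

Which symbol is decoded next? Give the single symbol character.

Answer: e

Derivation:
Interval width = high − low = 7/10 − 1/2 = 1/5
Scaled code = (code − low) / width = (31/50 − 1/2) / 1/5 = 3/5
  c: [0/1, 1/2) 
  e: [1/2, 7/10) ← scaled code falls here ✓
  a: [7/10, 4/5) 
  d: [4/5, 1/1) 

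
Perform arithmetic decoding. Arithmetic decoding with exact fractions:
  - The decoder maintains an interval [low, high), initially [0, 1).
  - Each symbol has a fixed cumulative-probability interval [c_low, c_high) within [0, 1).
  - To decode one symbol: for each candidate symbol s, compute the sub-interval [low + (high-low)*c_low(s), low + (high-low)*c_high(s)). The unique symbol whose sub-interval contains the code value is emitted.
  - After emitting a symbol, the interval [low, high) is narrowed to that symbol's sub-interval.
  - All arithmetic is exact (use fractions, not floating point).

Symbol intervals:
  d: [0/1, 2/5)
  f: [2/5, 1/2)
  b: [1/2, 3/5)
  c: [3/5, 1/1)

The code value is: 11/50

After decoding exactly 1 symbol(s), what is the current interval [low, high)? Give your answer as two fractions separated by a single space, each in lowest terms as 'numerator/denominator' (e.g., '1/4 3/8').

Answer: 0/1 2/5

Derivation:
Step 1: interval [0/1, 1/1), width = 1/1 - 0/1 = 1/1
  'd': [0/1 + 1/1*0/1, 0/1 + 1/1*2/5) = [0/1, 2/5) <- contains code 11/50
  'f': [0/1 + 1/1*2/5, 0/1 + 1/1*1/2) = [2/5, 1/2)
  'b': [0/1 + 1/1*1/2, 0/1 + 1/1*3/5) = [1/2, 3/5)
  'c': [0/1 + 1/1*3/5, 0/1 + 1/1*1/1) = [3/5, 1/1)
  emit 'd', narrow to [0/1, 2/5)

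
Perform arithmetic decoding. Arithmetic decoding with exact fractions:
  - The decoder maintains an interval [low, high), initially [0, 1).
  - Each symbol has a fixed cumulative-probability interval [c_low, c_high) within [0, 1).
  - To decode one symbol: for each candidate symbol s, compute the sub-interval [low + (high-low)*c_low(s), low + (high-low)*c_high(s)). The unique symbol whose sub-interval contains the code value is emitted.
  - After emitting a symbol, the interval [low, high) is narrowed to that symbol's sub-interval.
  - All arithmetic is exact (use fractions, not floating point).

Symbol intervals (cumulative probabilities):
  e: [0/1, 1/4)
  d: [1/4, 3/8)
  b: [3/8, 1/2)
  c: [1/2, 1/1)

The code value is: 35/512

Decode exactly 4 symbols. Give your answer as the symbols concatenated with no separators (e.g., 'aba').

Answer: edec

Derivation:
Step 1: interval [0/1, 1/1), width = 1/1 - 0/1 = 1/1
  'e': [0/1 + 1/1*0/1, 0/1 + 1/1*1/4) = [0/1, 1/4) <- contains code 35/512
  'd': [0/1 + 1/1*1/4, 0/1 + 1/1*3/8) = [1/4, 3/8)
  'b': [0/1 + 1/1*3/8, 0/1 + 1/1*1/2) = [3/8, 1/2)
  'c': [0/1 + 1/1*1/2, 0/1 + 1/1*1/1) = [1/2, 1/1)
  emit 'e', narrow to [0/1, 1/4)
Step 2: interval [0/1, 1/4), width = 1/4 - 0/1 = 1/4
  'e': [0/1 + 1/4*0/1, 0/1 + 1/4*1/4) = [0/1, 1/16)
  'd': [0/1 + 1/4*1/4, 0/1 + 1/4*3/8) = [1/16, 3/32) <- contains code 35/512
  'b': [0/1 + 1/4*3/8, 0/1 + 1/4*1/2) = [3/32, 1/8)
  'c': [0/1 + 1/4*1/2, 0/1 + 1/4*1/1) = [1/8, 1/4)
  emit 'd', narrow to [1/16, 3/32)
Step 3: interval [1/16, 3/32), width = 3/32 - 1/16 = 1/32
  'e': [1/16 + 1/32*0/1, 1/16 + 1/32*1/4) = [1/16, 9/128) <- contains code 35/512
  'd': [1/16 + 1/32*1/4, 1/16 + 1/32*3/8) = [9/128, 19/256)
  'b': [1/16 + 1/32*3/8, 1/16 + 1/32*1/2) = [19/256, 5/64)
  'c': [1/16 + 1/32*1/2, 1/16 + 1/32*1/1) = [5/64, 3/32)
  emit 'e', narrow to [1/16, 9/128)
Step 4: interval [1/16, 9/128), width = 9/128 - 1/16 = 1/128
  'e': [1/16 + 1/128*0/1, 1/16 + 1/128*1/4) = [1/16, 33/512)
  'd': [1/16 + 1/128*1/4, 1/16 + 1/128*3/8) = [33/512, 67/1024)
  'b': [1/16 + 1/128*3/8, 1/16 + 1/128*1/2) = [67/1024, 17/256)
  'c': [1/16 + 1/128*1/2, 1/16 + 1/128*1/1) = [17/256, 9/128) <- contains code 35/512
  emit 'c', narrow to [17/256, 9/128)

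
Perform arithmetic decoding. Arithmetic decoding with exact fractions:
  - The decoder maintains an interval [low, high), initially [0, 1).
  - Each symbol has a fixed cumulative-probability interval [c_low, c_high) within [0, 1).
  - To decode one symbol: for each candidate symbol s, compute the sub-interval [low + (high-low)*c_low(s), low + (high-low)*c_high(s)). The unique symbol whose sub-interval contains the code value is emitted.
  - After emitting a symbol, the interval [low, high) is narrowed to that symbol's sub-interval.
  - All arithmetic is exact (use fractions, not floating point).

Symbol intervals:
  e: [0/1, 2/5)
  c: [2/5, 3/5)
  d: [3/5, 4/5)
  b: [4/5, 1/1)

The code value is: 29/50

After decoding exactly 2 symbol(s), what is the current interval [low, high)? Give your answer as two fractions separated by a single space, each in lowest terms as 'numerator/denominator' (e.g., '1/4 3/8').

Answer: 14/25 3/5

Derivation:
Step 1: interval [0/1, 1/1), width = 1/1 - 0/1 = 1/1
  'e': [0/1 + 1/1*0/1, 0/1 + 1/1*2/5) = [0/1, 2/5)
  'c': [0/1 + 1/1*2/5, 0/1 + 1/1*3/5) = [2/5, 3/5) <- contains code 29/50
  'd': [0/1 + 1/1*3/5, 0/1 + 1/1*4/5) = [3/5, 4/5)
  'b': [0/1 + 1/1*4/5, 0/1 + 1/1*1/1) = [4/5, 1/1)
  emit 'c', narrow to [2/5, 3/5)
Step 2: interval [2/5, 3/5), width = 3/5 - 2/5 = 1/5
  'e': [2/5 + 1/5*0/1, 2/5 + 1/5*2/5) = [2/5, 12/25)
  'c': [2/5 + 1/5*2/5, 2/5 + 1/5*3/5) = [12/25, 13/25)
  'd': [2/5 + 1/5*3/5, 2/5 + 1/5*4/5) = [13/25, 14/25)
  'b': [2/5 + 1/5*4/5, 2/5 + 1/5*1/1) = [14/25, 3/5) <- contains code 29/50
  emit 'b', narrow to [14/25, 3/5)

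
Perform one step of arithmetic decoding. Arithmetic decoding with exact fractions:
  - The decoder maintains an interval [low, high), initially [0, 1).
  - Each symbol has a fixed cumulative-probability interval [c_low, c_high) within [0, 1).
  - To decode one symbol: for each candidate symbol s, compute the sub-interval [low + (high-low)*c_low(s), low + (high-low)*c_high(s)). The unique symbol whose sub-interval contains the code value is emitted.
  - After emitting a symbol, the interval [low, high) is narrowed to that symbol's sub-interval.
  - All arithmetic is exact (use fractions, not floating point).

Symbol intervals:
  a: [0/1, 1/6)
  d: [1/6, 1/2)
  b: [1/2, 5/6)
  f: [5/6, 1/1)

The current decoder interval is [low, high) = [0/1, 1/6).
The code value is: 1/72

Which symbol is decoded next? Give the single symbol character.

Interval width = high − low = 1/6 − 0/1 = 1/6
Scaled code = (code − low) / width = (1/72 − 0/1) / 1/6 = 1/12
  a: [0/1, 1/6) ← scaled code falls here ✓
  d: [1/6, 1/2) 
  b: [1/2, 5/6) 
  f: [5/6, 1/1) 

Answer: a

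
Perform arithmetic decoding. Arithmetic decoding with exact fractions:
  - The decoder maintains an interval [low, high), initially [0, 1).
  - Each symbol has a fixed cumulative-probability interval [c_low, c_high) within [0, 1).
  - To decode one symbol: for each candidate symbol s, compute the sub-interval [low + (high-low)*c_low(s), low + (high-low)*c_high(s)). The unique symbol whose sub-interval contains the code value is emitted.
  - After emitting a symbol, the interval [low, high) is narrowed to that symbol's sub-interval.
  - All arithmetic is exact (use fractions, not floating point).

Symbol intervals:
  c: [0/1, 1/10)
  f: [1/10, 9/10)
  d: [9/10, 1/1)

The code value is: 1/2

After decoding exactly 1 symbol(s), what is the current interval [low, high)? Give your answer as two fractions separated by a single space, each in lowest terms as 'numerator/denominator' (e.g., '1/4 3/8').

Step 1: interval [0/1, 1/1), width = 1/1 - 0/1 = 1/1
  'c': [0/1 + 1/1*0/1, 0/1 + 1/1*1/10) = [0/1, 1/10)
  'f': [0/1 + 1/1*1/10, 0/1 + 1/1*9/10) = [1/10, 9/10) <- contains code 1/2
  'd': [0/1 + 1/1*9/10, 0/1 + 1/1*1/1) = [9/10, 1/1)
  emit 'f', narrow to [1/10, 9/10)

Answer: 1/10 9/10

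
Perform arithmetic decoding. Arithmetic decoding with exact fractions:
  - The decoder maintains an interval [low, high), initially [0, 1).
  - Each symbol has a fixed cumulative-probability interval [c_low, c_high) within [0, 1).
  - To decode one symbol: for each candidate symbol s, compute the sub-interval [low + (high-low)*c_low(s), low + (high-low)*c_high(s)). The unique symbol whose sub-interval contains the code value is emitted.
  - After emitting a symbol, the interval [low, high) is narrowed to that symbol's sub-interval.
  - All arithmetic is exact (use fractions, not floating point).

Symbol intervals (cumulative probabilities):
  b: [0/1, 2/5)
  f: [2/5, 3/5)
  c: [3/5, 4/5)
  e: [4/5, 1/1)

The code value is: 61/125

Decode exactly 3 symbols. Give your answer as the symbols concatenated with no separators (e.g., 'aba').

Step 1: interval [0/1, 1/1), width = 1/1 - 0/1 = 1/1
  'b': [0/1 + 1/1*0/1, 0/1 + 1/1*2/5) = [0/1, 2/5)
  'f': [0/1 + 1/1*2/5, 0/1 + 1/1*3/5) = [2/5, 3/5) <- contains code 61/125
  'c': [0/1 + 1/1*3/5, 0/1 + 1/1*4/5) = [3/5, 4/5)
  'e': [0/1 + 1/1*4/5, 0/1 + 1/1*1/1) = [4/5, 1/1)
  emit 'f', narrow to [2/5, 3/5)
Step 2: interval [2/5, 3/5), width = 3/5 - 2/5 = 1/5
  'b': [2/5 + 1/5*0/1, 2/5 + 1/5*2/5) = [2/5, 12/25)
  'f': [2/5 + 1/5*2/5, 2/5 + 1/5*3/5) = [12/25, 13/25) <- contains code 61/125
  'c': [2/5 + 1/5*3/5, 2/5 + 1/5*4/5) = [13/25, 14/25)
  'e': [2/5 + 1/5*4/5, 2/5 + 1/5*1/1) = [14/25, 3/5)
  emit 'f', narrow to [12/25, 13/25)
Step 3: interval [12/25, 13/25), width = 13/25 - 12/25 = 1/25
  'b': [12/25 + 1/25*0/1, 12/25 + 1/25*2/5) = [12/25, 62/125) <- contains code 61/125
  'f': [12/25 + 1/25*2/5, 12/25 + 1/25*3/5) = [62/125, 63/125)
  'c': [12/25 + 1/25*3/5, 12/25 + 1/25*4/5) = [63/125, 64/125)
  'e': [12/25 + 1/25*4/5, 12/25 + 1/25*1/1) = [64/125, 13/25)
  emit 'b', narrow to [12/25, 62/125)

Answer: ffb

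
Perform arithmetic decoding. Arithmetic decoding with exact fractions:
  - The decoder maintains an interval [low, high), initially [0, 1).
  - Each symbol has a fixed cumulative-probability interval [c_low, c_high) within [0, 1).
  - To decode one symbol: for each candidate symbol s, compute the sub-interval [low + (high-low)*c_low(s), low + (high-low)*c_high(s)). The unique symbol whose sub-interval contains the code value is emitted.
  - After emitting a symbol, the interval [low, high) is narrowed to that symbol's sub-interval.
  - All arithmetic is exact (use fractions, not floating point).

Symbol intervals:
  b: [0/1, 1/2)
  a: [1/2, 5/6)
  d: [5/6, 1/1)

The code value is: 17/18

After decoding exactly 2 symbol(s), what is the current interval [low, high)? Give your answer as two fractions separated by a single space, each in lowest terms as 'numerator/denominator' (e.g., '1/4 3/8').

Answer: 11/12 35/36

Derivation:
Step 1: interval [0/1, 1/1), width = 1/1 - 0/1 = 1/1
  'b': [0/1 + 1/1*0/1, 0/1 + 1/1*1/2) = [0/1, 1/2)
  'a': [0/1 + 1/1*1/2, 0/1 + 1/1*5/6) = [1/2, 5/6)
  'd': [0/1 + 1/1*5/6, 0/1 + 1/1*1/1) = [5/6, 1/1) <- contains code 17/18
  emit 'd', narrow to [5/6, 1/1)
Step 2: interval [5/6, 1/1), width = 1/1 - 5/6 = 1/6
  'b': [5/6 + 1/6*0/1, 5/6 + 1/6*1/2) = [5/6, 11/12)
  'a': [5/6 + 1/6*1/2, 5/6 + 1/6*5/6) = [11/12, 35/36) <- contains code 17/18
  'd': [5/6 + 1/6*5/6, 5/6 + 1/6*1/1) = [35/36, 1/1)
  emit 'a', narrow to [11/12, 35/36)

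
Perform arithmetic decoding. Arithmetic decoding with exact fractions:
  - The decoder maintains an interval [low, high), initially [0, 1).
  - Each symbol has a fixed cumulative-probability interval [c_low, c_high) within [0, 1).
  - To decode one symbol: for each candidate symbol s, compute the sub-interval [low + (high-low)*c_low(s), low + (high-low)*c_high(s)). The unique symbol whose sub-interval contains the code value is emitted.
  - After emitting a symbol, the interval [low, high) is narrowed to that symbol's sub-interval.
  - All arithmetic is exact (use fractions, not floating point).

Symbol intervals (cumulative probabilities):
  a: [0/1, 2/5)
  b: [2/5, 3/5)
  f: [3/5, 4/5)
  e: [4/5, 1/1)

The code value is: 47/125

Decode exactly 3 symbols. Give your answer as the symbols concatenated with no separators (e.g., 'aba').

Answer: aef

Derivation:
Step 1: interval [0/1, 1/1), width = 1/1 - 0/1 = 1/1
  'a': [0/1 + 1/1*0/1, 0/1 + 1/1*2/5) = [0/1, 2/5) <- contains code 47/125
  'b': [0/1 + 1/1*2/5, 0/1 + 1/1*3/5) = [2/5, 3/5)
  'f': [0/1 + 1/1*3/5, 0/1 + 1/1*4/5) = [3/5, 4/5)
  'e': [0/1 + 1/1*4/5, 0/1 + 1/1*1/1) = [4/5, 1/1)
  emit 'a', narrow to [0/1, 2/5)
Step 2: interval [0/1, 2/5), width = 2/5 - 0/1 = 2/5
  'a': [0/1 + 2/5*0/1, 0/1 + 2/5*2/5) = [0/1, 4/25)
  'b': [0/1 + 2/5*2/5, 0/1 + 2/5*3/5) = [4/25, 6/25)
  'f': [0/1 + 2/5*3/5, 0/1 + 2/5*4/5) = [6/25, 8/25)
  'e': [0/1 + 2/5*4/5, 0/1 + 2/5*1/1) = [8/25, 2/5) <- contains code 47/125
  emit 'e', narrow to [8/25, 2/5)
Step 3: interval [8/25, 2/5), width = 2/5 - 8/25 = 2/25
  'a': [8/25 + 2/25*0/1, 8/25 + 2/25*2/5) = [8/25, 44/125)
  'b': [8/25 + 2/25*2/5, 8/25 + 2/25*3/5) = [44/125, 46/125)
  'f': [8/25 + 2/25*3/5, 8/25 + 2/25*4/5) = [46/125, 48/125) <- contains code 47/125
  'e': [8/25 + 2/25*4/5, 8/25 + 2/25*1/1) = [48/125, 2/5)
  emit 'f', narrow to [46/125, 48/125)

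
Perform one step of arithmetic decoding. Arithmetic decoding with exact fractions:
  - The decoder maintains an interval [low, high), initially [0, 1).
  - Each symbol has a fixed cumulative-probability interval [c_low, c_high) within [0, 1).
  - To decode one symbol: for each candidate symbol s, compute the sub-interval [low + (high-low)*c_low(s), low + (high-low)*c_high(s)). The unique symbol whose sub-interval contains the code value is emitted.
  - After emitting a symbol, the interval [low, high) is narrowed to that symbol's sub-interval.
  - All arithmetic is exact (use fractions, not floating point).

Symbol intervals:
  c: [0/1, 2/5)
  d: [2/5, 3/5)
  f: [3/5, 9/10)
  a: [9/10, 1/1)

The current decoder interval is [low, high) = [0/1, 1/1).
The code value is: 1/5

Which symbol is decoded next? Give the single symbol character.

Answer: c

Derivation:
Interval width = high − low = 1/1 − 0/1 = 1/1
Scaled code = (code − low) / width = (1/5 − 0/1) / 1/1 = 1/5
  c: [0/1, 2/5) ← scaled code falls here ✓
  d: [2/5, 3/5) 
  f: [3/5, 9/10) 
  a: [9/10, 1/1) 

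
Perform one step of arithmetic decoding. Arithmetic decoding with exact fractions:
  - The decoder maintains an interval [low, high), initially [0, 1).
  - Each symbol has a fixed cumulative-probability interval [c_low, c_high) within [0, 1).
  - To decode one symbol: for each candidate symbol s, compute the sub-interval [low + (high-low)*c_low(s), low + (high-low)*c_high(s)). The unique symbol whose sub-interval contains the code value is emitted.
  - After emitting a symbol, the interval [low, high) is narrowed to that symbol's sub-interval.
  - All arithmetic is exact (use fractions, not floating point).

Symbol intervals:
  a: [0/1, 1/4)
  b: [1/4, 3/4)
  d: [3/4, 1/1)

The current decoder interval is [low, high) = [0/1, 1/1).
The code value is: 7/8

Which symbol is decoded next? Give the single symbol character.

Answer: d

Derivation:
Interval width = high − low = 1/1 − 0/1 = 1/1
Scaled code = (code − low) / width = (7/8 − 0/1) / 1/1 = 7/8
  a: [0/1, 1/4) 
  b: [1/4, 3/4) 
  d: [3/4, 1/1) ← scaled code falls here ✓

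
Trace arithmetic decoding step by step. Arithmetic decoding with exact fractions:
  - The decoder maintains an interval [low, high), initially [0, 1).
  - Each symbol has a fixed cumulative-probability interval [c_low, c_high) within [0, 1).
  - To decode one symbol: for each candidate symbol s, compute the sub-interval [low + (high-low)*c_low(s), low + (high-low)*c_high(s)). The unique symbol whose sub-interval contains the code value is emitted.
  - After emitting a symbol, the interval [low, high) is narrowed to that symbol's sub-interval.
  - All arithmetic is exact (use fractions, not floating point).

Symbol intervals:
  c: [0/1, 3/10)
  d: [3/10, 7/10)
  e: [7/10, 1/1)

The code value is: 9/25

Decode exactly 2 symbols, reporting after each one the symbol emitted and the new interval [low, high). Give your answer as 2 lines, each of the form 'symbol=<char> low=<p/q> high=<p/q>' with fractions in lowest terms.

Answer: symbol=d low=3/10 high=7/10
symbol=c low=3/10 high=21/50

Derivation:
Step 1: interval [0/1, 1/1), width = 1/1 - 0/1 = 1/1
  'c': [0/1 + 1/1*0/1, 0/1 + 1/1*3/10) = [0/1, 3/10)
  'd': [0/1 + 1/1*3/10, 0/1 + 1/1*7/10) = [3/10, 7/10) <- contains code 9/25
  'e': [0/1 + 1/1*7/10, 0/1 + 1/1*1/1) = [7/10, 1/1)
  emit 'd', narrow to [3/10, 7/10)
Step 2: interval [3/10, 7/10), width = 7/10 - 3/10 = 2/5
  'c': [3/10 + 2/5*0/1, 3/10 + 2/5*3/10) = [3/10, 21/50) <- contains code 9/25
  'd': [3/10 + 2/5*3/10, 3/10 + 2/5*7/10) = [21/50, 29/50)
  'e': [3/10 + 2/5*7/10, 3/10 + 2/5*1/1) = [29/50, 7/10)
  emit 'c', narrow to [3/10, 21/50)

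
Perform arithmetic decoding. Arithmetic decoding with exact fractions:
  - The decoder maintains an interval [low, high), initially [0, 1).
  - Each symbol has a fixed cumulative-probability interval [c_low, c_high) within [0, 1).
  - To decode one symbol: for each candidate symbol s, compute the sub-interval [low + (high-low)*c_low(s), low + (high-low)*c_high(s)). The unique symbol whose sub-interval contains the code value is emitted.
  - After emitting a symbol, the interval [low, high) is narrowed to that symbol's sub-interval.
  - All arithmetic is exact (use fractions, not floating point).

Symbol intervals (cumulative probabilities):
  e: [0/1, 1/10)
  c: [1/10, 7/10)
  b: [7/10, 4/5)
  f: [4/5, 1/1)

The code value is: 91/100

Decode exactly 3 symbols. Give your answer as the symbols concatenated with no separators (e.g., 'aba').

Step 1: interval [0/1, 1/1), width = 1/1 - 0/1 = 1/1
  'e': [0/1 + 1/1*0/1, 0/1 + 1/1*1/10) = [0/1, 1/10)
  'c': [0/1 + 1/1*1/10, 0/1 + 1/1*7/10) = [1/10, 7/10)
  'b': [0/1 + 1/1*7/10, 0/1 + 1/1*4/5) = [7/10, 4/5)
  'f': [0/1 + 1/1*4/5, 0/1 + 1/1*1/1) = [4/5, 1/1) <- contains code 91/100
  emit 'f', narrow to [4/5, 1/1)
Step 2: interval [4/5, 1/1), width = 1/1 - 4/5 = 1/5
  'e': [4/5 + 1/5*0/1, 4/5 + 1/5*1/10) = [4/5, 41/50)
  'c': [4/5 + 1/5*1/10, 4/5 + 1/5*7/10) = [41/50, 47/50) <- contains code 91/100
  'b': [4/5 + 1/5*7/10, 4/5 + 1/5*4/5) = [47/50, 24/25)
  'f': [4/5 + 1/5*4/5, 4/5 + 1/5*1/1) = [24/25, 1/1)
  emit 'c', narrow to [41/50, 47/50)
Step 3: interval [41/50, 47/50), width = 47/50 - 41/50 = 3/25
  'e': [41/50 + 3/25*0/1, 41/50 + 3/25*1/10) = [41/50, 104/125)
  'c': [41/50 + 3/25*1/10, 41/50 + 3/25*7/10) = [104/125, 113/125)
  'b': [41/50 + 3/25*7/10, 41/50 + 3/25*4/5) = [113/125, 229/250) <- contains code 91/100
  'f': [41/50 + 3/25*4/5, 41/50 + 3/25*1/1) = [229/250, 47/50)
  emit 'b', narrow to [113/125, 229/250)

Answer: fcb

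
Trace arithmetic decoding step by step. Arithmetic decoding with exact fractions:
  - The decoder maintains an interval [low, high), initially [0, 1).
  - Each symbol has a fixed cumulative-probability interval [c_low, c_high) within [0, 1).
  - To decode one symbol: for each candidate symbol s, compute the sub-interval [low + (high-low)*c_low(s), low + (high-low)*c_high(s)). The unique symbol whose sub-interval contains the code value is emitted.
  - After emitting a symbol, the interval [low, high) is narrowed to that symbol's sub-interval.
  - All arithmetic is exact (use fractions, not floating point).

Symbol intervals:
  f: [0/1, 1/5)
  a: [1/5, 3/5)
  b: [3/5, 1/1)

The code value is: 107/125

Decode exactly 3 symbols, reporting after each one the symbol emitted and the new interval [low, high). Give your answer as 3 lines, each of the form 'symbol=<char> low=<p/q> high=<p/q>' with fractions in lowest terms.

Answer: symbol=b low=3/5 high=1/1
symbol=b low=21/25 high=1/1
symbol=f low=21/25 high=109/125

Derivation:
Step 1: interval [0/1, 1/1), width = 1/1 - 0/1 = 1/1
  'f': [0/1 + 1/1*0/1, 0/1 + 1/1*1/5) = [0/1, 1/5)
  'a': [0/1 + 1/1*1/5, 0/1 + 1/1*3/5) = [1/5, 3/5)
  'b': [0/1 + 1/1*3/5, 0/1 + 1/1*1/1) = [3/5, 1/1) <- contains code 107/125
  emit 'b', narrow to [3/5, 1/1)
Step 2: interval [3/5, 1/1), width = 1/1 - 3/5 = 2/5
  'f': [3/5 + 2/5*0/1, 3/5 + 2/5*1/5) = [3/5, 17/25)
  'a': [3/5 + 2/5*1/5, 3/5 + 2/5*3/5) = [17/25, 21/25)
  'b': [3/5 + 2/5*3/5, 3/5 + 2/5*1/1) = [21/25, 1/1) <- contains code 107/125
  emit 'b', narrow to [21/25, 1/1)
Step 3: interval [21/25, 1/1), width = 1/1 - 21/25 = 4/25
  'f': [21/25 + 4/25*0/1, 21/25 + 4/25*1/5) = [21/25, 109/125) <- contains code 107/125
  'a': [21/25 + 4/25*1/5, 21/25 + 4/25*3/5) = [109/125, 117/125)
  'b': [21/25 + 4/25*3/5, 21/25 + 4/25*1/1) = [117/125, 1/1)
  emit 'f', narrow to [21/25, 109/125)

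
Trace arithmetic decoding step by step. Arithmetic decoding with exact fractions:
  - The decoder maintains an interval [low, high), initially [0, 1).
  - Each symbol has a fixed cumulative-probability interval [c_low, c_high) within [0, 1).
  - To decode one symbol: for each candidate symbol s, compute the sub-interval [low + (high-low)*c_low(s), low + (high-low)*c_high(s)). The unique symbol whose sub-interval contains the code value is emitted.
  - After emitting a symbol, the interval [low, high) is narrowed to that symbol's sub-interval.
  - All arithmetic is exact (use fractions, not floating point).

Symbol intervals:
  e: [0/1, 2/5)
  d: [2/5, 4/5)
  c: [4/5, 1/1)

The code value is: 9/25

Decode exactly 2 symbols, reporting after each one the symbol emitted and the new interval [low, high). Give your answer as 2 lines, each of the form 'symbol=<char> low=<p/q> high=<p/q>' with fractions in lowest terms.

Answer: symbol=e low=0/1 high=2/5
symbol=c low=8/25 high=2/5

Derivation:
Step 1: interval [0/1, 1/1), width = 1/1 - 0/1 = 1/1
  'e': [0/1 + 1/1*0/1, 0/1 + 1/1*2/5) = [0/1, 2/5) <- contains code 9/25
  'd': [0/1 + 1/1*2/5, 0/1 + 1/1*4/5) = [2/5, 4/5)
  'c': [0/1 + 1/1*4/5, 0/1 + 1/1*1/1) = [4/5, 1/1)
  emit 'e', narrow to [0/1, 2/5)
Step 2: interval [0/1, 2/5), width = 2/5 - 0/1 = 2/5
  'e': [0/1 + 2/5*0/1, 0/1 + 2/5*2/5) = [0/1, 4/25)
  'd': [0/1 + 2/5*2/5, 0/1 + 2/5*4/5) = [4/25, 8/25)
  'c': [0/1 + 2/5*4/5, 0/1 + 2/5*1/1) = [8/25, 2/5) <- contains code 9/25
  emit 'c', narrow to [8/25, 2/5)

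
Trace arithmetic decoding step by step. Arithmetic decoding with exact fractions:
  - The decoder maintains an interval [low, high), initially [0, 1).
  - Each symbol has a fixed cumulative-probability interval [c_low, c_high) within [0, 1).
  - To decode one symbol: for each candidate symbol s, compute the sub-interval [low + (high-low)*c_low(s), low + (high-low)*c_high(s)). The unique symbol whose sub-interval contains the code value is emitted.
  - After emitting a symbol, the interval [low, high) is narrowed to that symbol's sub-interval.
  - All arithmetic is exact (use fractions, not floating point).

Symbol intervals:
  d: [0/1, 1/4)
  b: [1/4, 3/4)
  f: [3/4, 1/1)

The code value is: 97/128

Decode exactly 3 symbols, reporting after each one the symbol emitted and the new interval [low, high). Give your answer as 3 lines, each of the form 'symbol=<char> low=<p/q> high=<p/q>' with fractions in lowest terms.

Step 1: interval [0/1, 1/1), width = 1/1 - 0/1 = 1/1
  'd': [0/1 + 1/1*0/1, 0/1 + 1/1*1/4) = [0/1, 1/4)
  'b': [0/1 + 1/1*1/4, 0/1 + 1/1*3/4) = [1/4, 3/4)
  'f': [0/1 + 1/1*3/4, 0/1 + 1/1*1/1) = [3/4, 1/1) <- contains code 97/128
  emit 'f', narrow to [3/4, 1/1)
Step 2: interval [3/4, 1/1), width = 1/1 - 3/4 = 1/4
  'd': [3/4 + 1/4*0/1, 3/4 + 1/4*1/4) = [3/4, 13/16) <- contains code 97/128
  'b': [3/4 + 1/4*1/4, 3/4 + 1/4*3/4) = [13/16, 15/16)
  'f': [3/4 + 1/4*3/4, 3/4 + 1/4*1/1) = [15/16, 1/1)
  emit 'd', narrow to [3/4, 13/16)
Step 3: interval [3/4, 13/16), width = 13/16 - 3/4 = 1/16
  'd': [3/4 + 1/16*0/1, 3/4 + 1/16*1/4) = [3/4, 49/64) <- contains code 97/128
  'b': [3/4 + 1/16*1/4, 3/4 + 1/16*3/4) = [49/64, 51/64)
  'f': [3/4 + 1/16*3/4, 3/4 + 1/16*1/1) = [51/64, 13/16)
  emit 'd', narrow to [3/4, 49/64)

Answer: symbol=f low=3/4 high=1/1
symbol=d low=3/4 high=13/16
symbol=d low=3/4 high=49/64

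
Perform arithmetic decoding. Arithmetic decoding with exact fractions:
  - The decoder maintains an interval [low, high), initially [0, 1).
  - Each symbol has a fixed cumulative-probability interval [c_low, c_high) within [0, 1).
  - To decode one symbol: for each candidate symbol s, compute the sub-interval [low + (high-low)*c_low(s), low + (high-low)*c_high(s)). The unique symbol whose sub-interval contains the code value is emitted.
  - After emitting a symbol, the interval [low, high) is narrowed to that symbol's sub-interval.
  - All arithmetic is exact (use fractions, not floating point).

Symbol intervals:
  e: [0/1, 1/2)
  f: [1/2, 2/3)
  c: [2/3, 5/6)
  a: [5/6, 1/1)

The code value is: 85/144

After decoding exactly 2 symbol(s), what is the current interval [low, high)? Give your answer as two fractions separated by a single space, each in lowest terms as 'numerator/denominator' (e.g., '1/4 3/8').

Step 1: interval [0/1, 1/1), width = 1/1 - 0/1 = 1/1
  'e': [0/1 + 1/1*0/1, 0/1 + 1/1*1/2) = [0/1, 1/2)
  'f': [0/1 + 1/1*1/2, 0/1 + 1/1*2/3) = [1/2, 2/3) <- contains code 85/144
  'c': [0/1 + 1/1*2/3, 0/1 + 1/1*5/6) = [2/3, 5/6)
  'a': [0/1 + 1/1*5/6, 0/1 + 1/1*1/1) = [5/6, 1/1)
  emit 'f', narrow to [1/2, 2/3)
Step 2: interval [1/2, 2/3), width = 2/3 - 1/2 = 1/6
  'e': [1/2 + 1/6*0/1, 1/2 + 1/6*1/2) = [1/2, 7/12)
  'f': [1/2 + 1/6*1/2, 1/2 + 1/6*2/3) = [7/12, 11/18) <- contains code 85/144
  'c': [1/2 + 1/6*2/3, 1/2 + 1/6*5/6) = [11/18, 23/36)
  'a': [1/2 + 1/6*5/6, 1/2 + 1/6*1/1) = [23/36, 2/3)
  emit 'f', narrow to [7/12, 11/18)

Answer: 7/12 11/18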